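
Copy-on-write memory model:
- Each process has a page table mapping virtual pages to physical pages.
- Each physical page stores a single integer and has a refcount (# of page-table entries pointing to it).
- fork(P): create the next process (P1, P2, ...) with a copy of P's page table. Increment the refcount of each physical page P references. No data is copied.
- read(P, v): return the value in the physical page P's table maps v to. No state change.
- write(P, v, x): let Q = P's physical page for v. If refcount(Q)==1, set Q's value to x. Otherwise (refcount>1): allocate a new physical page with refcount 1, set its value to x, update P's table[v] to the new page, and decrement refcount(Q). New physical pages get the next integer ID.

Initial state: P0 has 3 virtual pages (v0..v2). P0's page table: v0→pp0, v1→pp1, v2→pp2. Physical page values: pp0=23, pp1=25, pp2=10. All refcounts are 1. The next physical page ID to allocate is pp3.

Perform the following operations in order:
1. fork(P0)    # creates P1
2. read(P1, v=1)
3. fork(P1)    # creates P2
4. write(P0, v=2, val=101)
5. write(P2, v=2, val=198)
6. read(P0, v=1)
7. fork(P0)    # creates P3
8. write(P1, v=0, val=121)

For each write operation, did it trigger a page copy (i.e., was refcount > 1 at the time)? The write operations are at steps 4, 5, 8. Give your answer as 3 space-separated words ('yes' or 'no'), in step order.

Op 1: fork(P0) -> P1. 3 ppages; refcounts: pp0:2 pp1:2 pp2:2
Op 2: read(P1, v1) -> 25. No state change.
Op 3: fork(P1) -> P2. 3 ppages; refcounts: pp0:3 pp1:3 pp2:3
Op 4: write(P0, v2, 101). refcount(pp2)=3>1 -> COPY to pp3. 4 ppages; refcounts: pp0:3 pp1:3 pp2:2 pp3:1
Op 5: write(P2, v2, 198). refcount(pp2)=2>1 -> COPY to pp4. 5 ppages; refcounts: pp0:3 pp1:3 pp2:1 pp3:1 pp4:1
Op 6: read(P0, v1) -> 25. No state change.
Op 7: fork(P0) -> P3. 5 ppages; refcounts: pp0:4 pp1:4 pp2:1 pp3:2 pp4:1
Op 8: write(P1, v0, 121). refcount(pp0)=4>1 -> COPY to pp5. 6 ppages; refcounts: pp0:3 pp1:4 pp2:1 pp3:2 pp4:1 pp5:1

yes yes yes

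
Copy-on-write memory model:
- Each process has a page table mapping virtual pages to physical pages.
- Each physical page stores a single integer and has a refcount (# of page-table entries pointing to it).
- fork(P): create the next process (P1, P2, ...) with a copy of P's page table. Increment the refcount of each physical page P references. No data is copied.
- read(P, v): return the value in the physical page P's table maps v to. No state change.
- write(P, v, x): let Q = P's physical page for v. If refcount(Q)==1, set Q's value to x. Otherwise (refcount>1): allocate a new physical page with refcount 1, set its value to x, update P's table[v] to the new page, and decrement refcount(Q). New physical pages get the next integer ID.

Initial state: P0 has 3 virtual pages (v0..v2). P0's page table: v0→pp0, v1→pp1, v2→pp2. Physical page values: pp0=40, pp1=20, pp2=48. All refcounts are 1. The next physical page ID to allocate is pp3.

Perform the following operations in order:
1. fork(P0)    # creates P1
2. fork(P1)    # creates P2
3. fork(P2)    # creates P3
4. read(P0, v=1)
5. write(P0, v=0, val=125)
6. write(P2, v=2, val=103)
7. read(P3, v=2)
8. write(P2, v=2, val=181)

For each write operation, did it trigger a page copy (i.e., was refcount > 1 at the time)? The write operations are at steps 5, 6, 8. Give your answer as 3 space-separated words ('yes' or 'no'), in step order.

Op 1: fork(P0) -> P1. 3 ppages; refcounts: pp0:2 pp1:2 pp2:2
Op 2: fork(P1) -> P2. 3 ppages; refcounts: pp0:3 pp1:3 pp2:3
Op 3: fork(P2) -> P3. 3 ppages; refcounts: pp0:4 pp1:4 pp2:4
Op 4: read(P0, v1) -> 20. No state change.
Op 5: write(P0, v0, 125). refcount(pp0)=4>1 -> COPY to pp3. 4 ppages; refcounts: pp0:3 pp1:4 pp2:4 pp3:1
Op 6: write(P2, v2, 103). refcount(pp2)=4>1 -> COPY to pp4. 5 ppages; refcounts: pp0:3 pp1:4 pp2:3 pp3:1 pp4:1
Op 7: read(P3, v2) -> 48. No state change.
Op 8: write(P2, v2, 181). refcount(pp4)=1 -> write in place. 5 ppages; refcounts: pp0:3 pp1:4 pp2:3 pp3:1 pp4:1

yes yes no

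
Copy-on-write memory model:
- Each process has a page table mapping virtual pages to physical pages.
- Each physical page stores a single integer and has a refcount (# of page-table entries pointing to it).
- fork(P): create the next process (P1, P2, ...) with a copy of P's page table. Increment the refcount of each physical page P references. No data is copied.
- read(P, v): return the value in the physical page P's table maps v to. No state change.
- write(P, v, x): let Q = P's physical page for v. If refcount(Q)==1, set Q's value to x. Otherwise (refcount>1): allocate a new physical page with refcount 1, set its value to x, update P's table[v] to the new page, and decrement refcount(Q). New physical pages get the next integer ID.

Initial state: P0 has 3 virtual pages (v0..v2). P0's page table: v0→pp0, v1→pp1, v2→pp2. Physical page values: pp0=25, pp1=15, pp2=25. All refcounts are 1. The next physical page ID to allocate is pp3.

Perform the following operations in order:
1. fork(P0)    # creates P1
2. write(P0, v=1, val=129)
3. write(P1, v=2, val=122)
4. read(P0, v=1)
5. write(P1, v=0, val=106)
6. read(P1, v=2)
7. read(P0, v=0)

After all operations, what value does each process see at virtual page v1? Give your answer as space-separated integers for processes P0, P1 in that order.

Op 1: fork(P0) -> P1. 3 ppages; refcounts: pp0:2 pp1:2 pp2:2
Op 2: write(P0, v1, 129). refcount(pp1)=2>1 -> COPY to pp3. 4 ppages; refcounts: pp0:2 pp1:1 pp2:2 pp3:1
Op 3: write(P1, v2, 122). refcount(pp2)=2>1 -> COPY to pp4. 5 ppages; refcounts: pp0:2 pp1:1 pp2:1 pp3:1 pp4:1
Op 4: read(P0, v1) -> 129. No state change.
Op 5: write(P1, v0, 106). refcount(pp0)=2>1 -> COPY to pp5. 6 ppages; refcounts: pp0:1 pp1:1 pp2:1 pp3:1 pp4:1 pp5:1
Op 6: read(P1, v2) -> 122. No state change.
Op 7: read(P0, v0) -> 25. No state change.
P0: v1 -> pp3 = 129
P1: v1 -> pp1 = 15

Answer: 129 15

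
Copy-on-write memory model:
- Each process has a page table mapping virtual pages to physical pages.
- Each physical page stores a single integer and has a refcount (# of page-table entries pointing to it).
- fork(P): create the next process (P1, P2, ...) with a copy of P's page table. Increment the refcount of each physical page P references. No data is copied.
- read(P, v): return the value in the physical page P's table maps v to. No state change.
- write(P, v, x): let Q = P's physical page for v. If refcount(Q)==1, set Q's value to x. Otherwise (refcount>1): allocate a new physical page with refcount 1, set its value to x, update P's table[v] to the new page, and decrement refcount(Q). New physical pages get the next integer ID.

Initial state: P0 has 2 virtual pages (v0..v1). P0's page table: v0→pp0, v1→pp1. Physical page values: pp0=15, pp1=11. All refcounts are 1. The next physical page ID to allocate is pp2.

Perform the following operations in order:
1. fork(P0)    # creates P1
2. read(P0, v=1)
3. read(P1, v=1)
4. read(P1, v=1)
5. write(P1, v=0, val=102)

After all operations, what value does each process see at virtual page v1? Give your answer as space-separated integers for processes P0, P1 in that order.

Answer: 11 11

Derivation:
Op 1: fork(P0) -> P1. 2 ppages; refcounts: pp0:2 pp1:2
Op 2: read(P0, v1) -> 11. No state change.
Op 3: read(P1, v1) -> 11. No state change.
Op 4: read(P1, v1) -> 11. No state change.
Op 5: write(P1, v0, 102). refcount(pp0)=2>1 -> COPY to pp2. 3 ppages; refcounts: pp0:1 pp1:2 pp2:1
P0: v1 -> pp1 = 11
P1: v1 -> pp1 = 11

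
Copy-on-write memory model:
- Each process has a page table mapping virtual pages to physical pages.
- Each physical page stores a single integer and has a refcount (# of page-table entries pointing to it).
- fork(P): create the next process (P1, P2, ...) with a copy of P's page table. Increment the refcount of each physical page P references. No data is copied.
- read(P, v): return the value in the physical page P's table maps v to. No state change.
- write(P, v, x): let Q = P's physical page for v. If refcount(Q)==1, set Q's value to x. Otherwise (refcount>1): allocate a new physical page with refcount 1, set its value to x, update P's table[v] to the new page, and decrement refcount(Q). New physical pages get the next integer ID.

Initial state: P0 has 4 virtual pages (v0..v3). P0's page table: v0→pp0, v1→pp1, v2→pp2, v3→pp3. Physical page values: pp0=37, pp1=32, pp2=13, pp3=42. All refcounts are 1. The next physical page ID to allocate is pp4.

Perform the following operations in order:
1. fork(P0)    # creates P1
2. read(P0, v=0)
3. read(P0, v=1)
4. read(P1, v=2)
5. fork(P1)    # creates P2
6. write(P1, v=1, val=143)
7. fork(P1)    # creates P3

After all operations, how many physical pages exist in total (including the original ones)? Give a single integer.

Answer: 5

Derivation:
Op 1: fork(P0) -> P1. 4 ppages; refcounts: pp0:2 pp1:2 pp2:2 pp3:2
Op 2: read(P0, v0) -> 37. No state change.
Op 3: read(P0, v1) -> 32. No state change.
Op 4: read(P1, v2) -> 13. No state change.
Op 5: fork(P1) -> P2. 4 ppages; refcounts: pp0:3 pp1:3 pp2:3 pp3:3
Op 6: write(P1, v1, 143). refcount(pp1)=3>1 -> COPY to pp4. 5 ppages; refcounts: pp0:3 pp1:2 pp2:3 pp3:3 pp4:1
Op 7: fork(P1) -> P3. 5 ppages; refcounts: pp0:4 pp1:2 pp2:4 pp3:4 pp4:2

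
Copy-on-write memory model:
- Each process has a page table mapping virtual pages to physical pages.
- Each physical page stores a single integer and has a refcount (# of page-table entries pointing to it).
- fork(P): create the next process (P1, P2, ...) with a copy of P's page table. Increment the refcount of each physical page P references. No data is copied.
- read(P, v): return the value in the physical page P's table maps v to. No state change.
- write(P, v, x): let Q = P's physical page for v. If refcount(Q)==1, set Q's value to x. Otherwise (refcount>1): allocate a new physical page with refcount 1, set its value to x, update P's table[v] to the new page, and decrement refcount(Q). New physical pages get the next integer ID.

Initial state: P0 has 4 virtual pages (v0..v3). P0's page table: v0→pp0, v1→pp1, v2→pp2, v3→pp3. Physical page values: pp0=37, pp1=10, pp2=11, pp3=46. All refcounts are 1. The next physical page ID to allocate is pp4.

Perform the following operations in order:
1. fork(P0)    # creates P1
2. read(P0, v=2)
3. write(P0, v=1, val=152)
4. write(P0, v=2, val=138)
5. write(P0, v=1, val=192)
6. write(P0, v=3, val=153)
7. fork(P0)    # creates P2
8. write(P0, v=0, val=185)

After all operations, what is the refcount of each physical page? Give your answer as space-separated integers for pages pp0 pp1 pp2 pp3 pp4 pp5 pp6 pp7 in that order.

Op 1: fork(P0) -> P1. 4 ppages; refcounts: pp0:2 pp1:2 pp2:2 pp3:2
Op 2: read(P0, v2) -> 11. No state change.
Op 3: write(P0, v1, 152). refcount(pp1)=2>1 -> COPY to pp4. 5 ppages; refcounts: pp0:2 pp1:1 pp2:2 pp3:2 pp4:1
Op 4: write(P0, v2, 138). refcount(pp2)=2>1 -> COPY to pp5. 6 ppages; refcounts: pp0:2 pp1:1 pp2:1 pp3:2 pp4:1 pp5:1
Op 5: write(P0, v1, 192). refcount(pp4)=1 -> write in place. 6 ppages; refcounts: pp0:2 pp1:1 pp2:1 pp3:2 pp4:1 pp5:1
Op 6: write(P0, v3, 153). refcount(pp3)=2>1 -> COPY to pp6. 7 ppages; refcounts: pp0:2 pp1:1 pp2:1 pp3:1 pp4:1 pp5:1 pp6:1
Op 7: fork(P0) -> P2. 7 ppages; refcounts: pp0:3 pp1:1 pp2:1 pp3:1 pp4:2 pp5:2 pp6:2
Op 8: write(P0, v0, 185). refcount(pp0)=3>1 -> COPY to pp7. 8 ppages; refcounts: pp0:2 pp1:1 pp2:1 pp3:1 pp4:2 pp5:2 pp6:2 pp7:1

Answer: 2 1 1 1 2 2 2 1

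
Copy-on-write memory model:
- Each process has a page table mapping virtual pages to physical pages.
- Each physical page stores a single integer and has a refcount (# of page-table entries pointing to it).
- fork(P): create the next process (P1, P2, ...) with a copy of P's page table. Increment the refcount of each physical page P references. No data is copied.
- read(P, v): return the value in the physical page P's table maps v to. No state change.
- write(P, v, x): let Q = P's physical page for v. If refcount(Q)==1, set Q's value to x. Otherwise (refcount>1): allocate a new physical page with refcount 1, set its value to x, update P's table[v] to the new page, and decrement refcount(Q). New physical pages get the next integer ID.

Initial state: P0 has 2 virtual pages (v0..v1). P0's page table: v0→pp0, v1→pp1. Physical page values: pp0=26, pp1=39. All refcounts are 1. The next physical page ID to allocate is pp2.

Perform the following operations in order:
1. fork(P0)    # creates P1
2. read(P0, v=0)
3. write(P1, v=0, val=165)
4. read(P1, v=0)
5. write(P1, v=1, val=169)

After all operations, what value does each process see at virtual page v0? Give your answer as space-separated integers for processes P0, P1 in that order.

Op 1: fork(P0) -> P1. 2 ppages; refcounts: pp0:2 pp1:2
Op 2: read(P0, v0) -> 26. No state change.
Op 3: write(P1, v0, 165). refcount(pp0)=2>1 -> COPY to pp2. 3 ppages; refcounts: pp0:1 pp1:2 pp2:1
Op 4: read(P1, v0) -> 165. No state change.
Op 5: write(P1, v1, 169). refcount(pp1)=2>1 -> COPY to pp3. 4 ppages; refcounts: pp0:1 pp1:1 pp2:1 pp3:1
P0: v0 -> pp0 = 26
P1: v0 -> pp2 = 165

Answer: 26 165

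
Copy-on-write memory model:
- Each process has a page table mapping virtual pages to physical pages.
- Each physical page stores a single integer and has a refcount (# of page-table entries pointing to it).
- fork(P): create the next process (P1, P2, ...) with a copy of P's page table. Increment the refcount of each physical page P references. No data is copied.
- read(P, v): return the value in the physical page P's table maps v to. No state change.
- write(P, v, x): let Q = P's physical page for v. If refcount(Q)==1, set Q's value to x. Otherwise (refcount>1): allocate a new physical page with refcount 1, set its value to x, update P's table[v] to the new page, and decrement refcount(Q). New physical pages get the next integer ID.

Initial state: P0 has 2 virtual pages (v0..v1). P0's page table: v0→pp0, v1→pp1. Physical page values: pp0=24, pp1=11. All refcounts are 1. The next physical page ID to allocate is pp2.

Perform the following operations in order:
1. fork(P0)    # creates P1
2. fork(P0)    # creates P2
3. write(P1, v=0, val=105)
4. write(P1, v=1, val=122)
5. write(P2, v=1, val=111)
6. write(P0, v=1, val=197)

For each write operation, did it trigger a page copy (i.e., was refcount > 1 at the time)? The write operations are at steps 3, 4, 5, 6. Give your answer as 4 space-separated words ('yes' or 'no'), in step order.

Op 1: fork(P0) -> P1. 2 ppages; refcounts: pp0:2 pp1:2
Op 2: fork(P0) -> P2. 2 ppages; refcounts: pp0:3 pp1:3
Op 3: write(P1, v0, 105). refcount(pp0)=3>1 -> COPY to pp2. 3 ppages; refcounts: pp0:2 pp1:3 pp2:1
Op 4: write(P1, v1, 122). refcount(pp1)=3>1 -> COPY to pp3. 4 ppages; refcounts: pp0:2 pp1:2 pp2:1 pp3:1
Op 5: write(P2, v1, 111). refcount(pp1)=2>1 -> COPY to pp4. 5 ppages; refcounts: pp0:2 pp1:1 pp2:1 pp3:1 pp4:1
Op 6: write(P0, v1, 197). refcount(pp1)=1 -> write in place. 5 ppages; refcounts: pp0:2 pp1:1 pp2:1 pp3:1 pp4:1

yes yes yes no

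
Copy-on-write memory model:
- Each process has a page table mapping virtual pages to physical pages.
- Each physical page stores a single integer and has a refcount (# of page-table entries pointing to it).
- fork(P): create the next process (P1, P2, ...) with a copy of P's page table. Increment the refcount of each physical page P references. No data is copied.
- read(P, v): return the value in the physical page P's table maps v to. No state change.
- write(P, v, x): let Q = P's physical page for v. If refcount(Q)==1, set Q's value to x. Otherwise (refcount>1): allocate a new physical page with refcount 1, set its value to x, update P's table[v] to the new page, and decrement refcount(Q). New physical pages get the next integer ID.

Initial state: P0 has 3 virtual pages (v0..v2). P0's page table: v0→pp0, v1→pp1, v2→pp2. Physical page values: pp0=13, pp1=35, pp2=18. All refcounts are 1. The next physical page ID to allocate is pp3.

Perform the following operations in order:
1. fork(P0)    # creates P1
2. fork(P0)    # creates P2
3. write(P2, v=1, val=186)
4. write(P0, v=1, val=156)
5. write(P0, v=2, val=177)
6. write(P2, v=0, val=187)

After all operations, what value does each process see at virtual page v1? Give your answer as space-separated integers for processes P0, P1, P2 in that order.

Answer: 156 35 186

Derivation:
Op 1: fork(P0) -> P1. 3 ppages; refcounts: pp0:2 pp1:2 pp2:2
Op 2: fork(P0) -> P2. 3 ppages; refcounts: pp0:3 pp1:3 pp2:3
Op 3: write(P2, v1, 186). refcount(pp1)=3>1 -> COPY to pp3. 4 ppages; refcounts: pp0:3 pp1:2 pp2:3 pp3:1
Op 4: write(P0, v1, 156). refcount(pp1)=2>1 -> COPY to pp4. 5 ppages; refcounts: pp0:3 pp1:1 pp2:3 pp3:1 pp4:1
Op 5: write(P0, v2, 177). refcount(pp2)=3>1 -> COPY to pp5. 6 ppages; refcounts: pp0:3 pp1:1 pp2:2 pp3:1 pp4:1 pp5:1
Op 6: write(P2, v0, 187). refcount(pp0)=3>1 -> COPY to pp6. 7 ppages; refcounts: pp0:2 pp1:1 pp2:2 pp3:1 pp4:1 pp5:1 pp6:1
P0: v1 -> pp4 = 156
P1: v1 -> pp1 = 35
P2: v1 -> pp3 = 186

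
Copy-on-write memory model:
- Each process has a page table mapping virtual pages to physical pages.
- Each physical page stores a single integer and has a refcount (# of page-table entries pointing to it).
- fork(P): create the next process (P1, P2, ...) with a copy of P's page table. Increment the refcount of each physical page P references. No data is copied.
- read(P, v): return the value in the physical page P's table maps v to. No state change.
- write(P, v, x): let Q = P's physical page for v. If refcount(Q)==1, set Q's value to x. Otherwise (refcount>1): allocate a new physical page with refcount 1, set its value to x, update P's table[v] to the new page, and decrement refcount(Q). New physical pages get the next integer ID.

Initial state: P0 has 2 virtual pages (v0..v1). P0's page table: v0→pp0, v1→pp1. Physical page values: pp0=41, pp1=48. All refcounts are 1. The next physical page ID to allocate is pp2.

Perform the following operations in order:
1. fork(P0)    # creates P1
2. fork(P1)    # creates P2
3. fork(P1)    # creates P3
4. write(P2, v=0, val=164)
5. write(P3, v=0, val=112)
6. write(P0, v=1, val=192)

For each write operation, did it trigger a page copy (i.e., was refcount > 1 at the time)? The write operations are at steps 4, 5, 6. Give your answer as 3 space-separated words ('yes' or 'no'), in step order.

Op 1: fork(P0) -> P1. 2 ppages; refcounts: pp0:2 pp1:2
Op 2: fork(P1) -> P2. 2 ppages; refcounts: pp0:3 pp1:3
Op 3: fork(P1) -> P3. 2 ppages; refcounts: pp0:4 pp1:4
Op 4: write(P2, v0, 164). refcount(pp0)=4>1 -> COPY to pp2. 3 ppages; refcounts: pp0:3 pp1:4 pp2:1
Op 5: write(P3, v0, 112). refcount(pp0)=3>1 -> COPY to pp3. 4 ppages; refcounts: pp0:2 pp1:4 pp2:1 pp3:1
Op 6: write(P0, v1, 192). refcount(pp1)=4>1 -> COPY to pp4. 5 ppages; refcounts: pp0:2 pp1:3 pp2:1 pp3:1 pp4:1

yes yes yes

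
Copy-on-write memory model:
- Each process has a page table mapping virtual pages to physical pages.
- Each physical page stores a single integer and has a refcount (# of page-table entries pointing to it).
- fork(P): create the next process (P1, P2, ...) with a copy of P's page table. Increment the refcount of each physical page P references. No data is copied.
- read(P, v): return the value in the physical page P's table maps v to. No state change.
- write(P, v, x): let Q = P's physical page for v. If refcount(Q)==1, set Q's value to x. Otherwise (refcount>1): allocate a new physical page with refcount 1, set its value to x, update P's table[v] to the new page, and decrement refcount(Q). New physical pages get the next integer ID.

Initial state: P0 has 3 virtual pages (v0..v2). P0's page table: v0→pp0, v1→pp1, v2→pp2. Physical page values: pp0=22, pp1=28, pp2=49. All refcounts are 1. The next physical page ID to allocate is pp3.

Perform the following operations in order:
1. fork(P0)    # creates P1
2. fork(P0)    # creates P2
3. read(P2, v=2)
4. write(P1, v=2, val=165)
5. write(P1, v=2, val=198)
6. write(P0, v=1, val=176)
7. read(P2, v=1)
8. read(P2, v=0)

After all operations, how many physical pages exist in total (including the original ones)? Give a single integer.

Answer: 5

Derivation:
Op 1: fork(P0) -> P1. 3 ppages; refcounts: pp0:2 pp1:2 pp2:2
Op 2: fork(P0) -> P2. 3 ppages; refcounts: pp0:3 pp1:3 pp2:3
Op 3: read(P2, v2) -> 49. No state change.
Op 4: write(P1, v2, 165). refcount(pp2)=3>1 -> COPY to pp3. 4 ppages; refcounts: pp0:3 pp1:3 pp2:2 pp3:1
Op 5: write(P1, v2, 198). refcount(pp3)=1 -> write in place. 4 ppages; refcounts: pp0:3 pp1:3 pp2:2 pp3:1
Op 6: write(P0, v1, 176). refcount(pp1)=3>1 -> COPY to pp4. 5 ppages; refcounts: pp0:3 pp1:2 pp2:2 pp3:1 pp4:1
Op 7: read(P2, v1) -> 28. No state change.
Op 8: read(P2, v0) -> 22. No state change.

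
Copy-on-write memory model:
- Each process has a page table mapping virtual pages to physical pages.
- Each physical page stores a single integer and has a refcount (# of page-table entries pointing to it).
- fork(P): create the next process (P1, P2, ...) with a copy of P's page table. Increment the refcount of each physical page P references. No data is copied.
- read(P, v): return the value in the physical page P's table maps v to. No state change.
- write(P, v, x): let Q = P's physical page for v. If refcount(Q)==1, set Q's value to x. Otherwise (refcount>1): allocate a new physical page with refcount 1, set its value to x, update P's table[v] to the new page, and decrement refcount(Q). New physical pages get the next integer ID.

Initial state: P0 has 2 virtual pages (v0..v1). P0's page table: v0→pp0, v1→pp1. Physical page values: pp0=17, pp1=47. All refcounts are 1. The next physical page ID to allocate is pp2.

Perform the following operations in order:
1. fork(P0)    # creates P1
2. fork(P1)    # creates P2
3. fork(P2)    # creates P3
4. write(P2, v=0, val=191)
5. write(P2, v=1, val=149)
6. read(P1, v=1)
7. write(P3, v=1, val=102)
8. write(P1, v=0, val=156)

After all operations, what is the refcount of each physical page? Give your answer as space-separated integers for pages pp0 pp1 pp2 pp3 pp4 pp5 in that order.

Op 1: fork(P0) -> P1. 2 ppages; refcounts: pp0:2 pp1:2
Op 2: fork(P1) -> P2. 2 ppages; refcounts: pp0:3 pp1:3
Op 3: fork(P2) -> P3. 2 ppages; refcounts: pp0:4 pp1:4
Op 4: write(P2, v0, 191). refcount(pp0)=4>1 -> COPY to pp2. 3 ppages; refcounts: pp0:3 pp1:4 pp2:1
Op 5: write(P2, v1, 149). refcount(pp1)=4>1 -> COPY to pp3. 4 ppages; refcounts: pp0:3 pp1:3 pp2:1 pp3:1
Op 6: read(P1, v1) -> 47. No state change.
Op 7: write(P3, v1, 102). refcount(pp1)=3>1 -> COPY to pp4. 5 ppages; refcounts: pp0:3 pp1:2 pp2:1 pp3:1 pp4:1
Op 8: write(P1, v0, 156). refcount(pp0)=3>1 -> COPY to pp5. 6 ppages; refcounts: pp0:2 pp1:2 pp2:1 pp3:1 pp4:1 pp5:1

Answer: 2 2 1 1 1 1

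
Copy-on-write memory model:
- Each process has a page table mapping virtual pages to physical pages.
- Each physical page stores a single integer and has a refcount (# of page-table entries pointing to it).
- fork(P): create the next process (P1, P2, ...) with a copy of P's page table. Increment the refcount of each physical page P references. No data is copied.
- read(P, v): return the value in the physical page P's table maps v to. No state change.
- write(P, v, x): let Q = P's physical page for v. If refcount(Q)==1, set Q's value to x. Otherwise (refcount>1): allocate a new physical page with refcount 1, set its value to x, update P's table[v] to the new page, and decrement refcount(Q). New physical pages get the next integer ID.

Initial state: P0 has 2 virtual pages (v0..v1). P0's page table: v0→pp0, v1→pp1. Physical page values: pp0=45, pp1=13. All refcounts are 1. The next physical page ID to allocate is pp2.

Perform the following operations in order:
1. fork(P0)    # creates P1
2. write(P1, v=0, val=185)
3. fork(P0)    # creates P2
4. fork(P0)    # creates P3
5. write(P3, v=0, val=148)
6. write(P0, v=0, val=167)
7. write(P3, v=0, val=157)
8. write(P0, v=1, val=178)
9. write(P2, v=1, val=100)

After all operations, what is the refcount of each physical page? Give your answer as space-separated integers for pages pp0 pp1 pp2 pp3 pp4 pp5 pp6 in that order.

Answer: 1 2 1 1 1 1 1

Derivation:
Op 1: fork(P0) -> P1. 2 ppages; refcounts: pp0:2 pp1:2
Op 2: write(P1, v0, 185). refcount(pp0)=2>1 -> COPY to pp2. 3 ppages; refcounts: pp0:1 pp1:2 pp2:1
Op 3: fork(P0) -> P2. 3 ppages; refcounts: pp0:2 pp1:3 pp2:1
Op 4: fork(P0) -> P3. 3 ppages; refcounts: pp0:3 pp1:4 pp2:1
Op 5: write(P3, v0, 148). refcount(pp0)=3>1 -> COPY to pp3. 4 ppages; refcounts: pp0:2 pp1:4 pp2:1 pp3:1
Op 6: write(P0, v0, 167). refcount(pp0)=2>1 -> COPY to pp4. 5 ppages; refcounts: pp0:1 pp1:4 pp2:1 pp3:1 pp4:1
Op 7: write(P3, v0, 157). refcount(pp3)=1 -> write in place. 5 ppages; refcounts: pp0:1 pp1:4 pp2:1 pp3:1 pp4:1
Op 8: write(P0, v1, 178). refcount(pp1)=4>1 -> COPY to pp5. 6 ppages; refcounts: pp0:1 pp1:3 pp2:1 pp3:1 pp4:1 pp5:1
Op 9: write(P2, v1, 100). refcount(pp1)=3>1 -> COPY to pp6. 7 ppages; refcounts: pp0:1 pp1:2 pp2:1 pp3:1 pp4:1 pp5:1 pp6:1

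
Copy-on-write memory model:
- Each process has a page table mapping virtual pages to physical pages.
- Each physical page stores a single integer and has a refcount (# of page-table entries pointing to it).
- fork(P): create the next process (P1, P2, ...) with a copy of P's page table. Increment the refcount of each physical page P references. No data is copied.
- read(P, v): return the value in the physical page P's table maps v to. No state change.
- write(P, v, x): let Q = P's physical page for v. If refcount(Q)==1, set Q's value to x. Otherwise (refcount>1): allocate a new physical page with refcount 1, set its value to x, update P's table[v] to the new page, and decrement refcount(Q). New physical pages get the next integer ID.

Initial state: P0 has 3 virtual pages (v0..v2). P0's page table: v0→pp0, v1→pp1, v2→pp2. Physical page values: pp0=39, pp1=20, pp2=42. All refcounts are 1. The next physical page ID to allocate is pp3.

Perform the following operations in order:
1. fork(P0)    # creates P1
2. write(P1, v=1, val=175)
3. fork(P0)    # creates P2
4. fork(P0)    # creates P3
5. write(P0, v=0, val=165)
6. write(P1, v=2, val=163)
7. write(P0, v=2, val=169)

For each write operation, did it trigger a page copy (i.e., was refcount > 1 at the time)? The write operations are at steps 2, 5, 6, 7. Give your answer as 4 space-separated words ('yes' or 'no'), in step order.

Op 1: fork(P0) -> P1. 3 ppages; refcounts: pp0:2 pp1:2 pp2:2
Op 2: write(P1, v1, 175). refcount(pp1)=2>1 -> COPY to pp3. 4 ppages; refcounts: pp0:2 pp1:1 pp2:2 pp3:1
Op 3: fork(P0) -> P2. 4 ppages; refcounts: pp0:3 pp1:2 pp2:3 pp3:1
Op 4: fork(P0) -> P3. 4 ppages; refcounts: pp0:4 pp1:3 pp2:4 pp3:1
Op 5: write(P0, v0, 165). refcount(pp0)=4>1 -> COPY to pp4. 5 ppages; refcounts: pp0:3 pp1:3 pp2:4 pp3:1 pp4:1
Op 6: write(P1, v2, 163). refcount(pp2)=4>1 -> COPY to pp5. 6 ppages; refcounts: pp0:3 pp1:3 pp2:3 pp3:1 pp4:1 pp5:1
Op 7: write(P0, v2, 169). refcount(pp2)=3>1 -> COPY to pp6. 7 ppages; refcounts: pp0:3 pp1:3 pp2:2 pp3:1 pp4:1 pp5:1 pp6:1

yes yes yes yes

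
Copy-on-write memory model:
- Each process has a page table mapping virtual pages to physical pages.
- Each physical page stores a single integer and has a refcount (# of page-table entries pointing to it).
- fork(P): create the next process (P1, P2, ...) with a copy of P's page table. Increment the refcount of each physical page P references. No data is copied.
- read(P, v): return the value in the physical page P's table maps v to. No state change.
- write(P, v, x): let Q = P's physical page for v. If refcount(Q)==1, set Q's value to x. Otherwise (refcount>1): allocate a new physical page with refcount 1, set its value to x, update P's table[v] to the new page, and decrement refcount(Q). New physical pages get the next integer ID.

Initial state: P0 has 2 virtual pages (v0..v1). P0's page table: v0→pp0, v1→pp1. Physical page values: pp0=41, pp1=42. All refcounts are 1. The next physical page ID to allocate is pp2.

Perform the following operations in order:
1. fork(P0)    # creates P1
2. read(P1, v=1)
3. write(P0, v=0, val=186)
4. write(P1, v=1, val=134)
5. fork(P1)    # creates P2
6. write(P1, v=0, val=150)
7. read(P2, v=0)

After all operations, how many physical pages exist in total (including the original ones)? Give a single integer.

Answer: 5

Derivation:
Op 1: fork(P0) -> P1. 2 ppages; refcounts: pp0:2 pp1:2
Op 2: read(P1, v1) -> 42. No state change.
Op 3: write(P0, v0, 186). refcount(pp0)=2>1 -> COPY to pp2. 3 ppages; refcounts: pp0:1 pp1:2 pp2:1
Op 4: write(P1, v1, 134). refcount(pp1)=2>1 -> COPY to pp3. 4 ppages; refcounts: pp0:1 pp1:1 pp2:1 pp3:1
Op 5: fork(P1) -> P2. 4 ppages; refcounts: pp0:2 pp1:1 pp2:1 pp3:2
Op 6: write(P1, v0, 150). refcount(pp0)=2>1 -> COPY to pp4. 5 ppages; refcounts: pp0:1 pp1:1 pp2:1 pp3:2 pp4:1
Op 7: read(P2, v0) -> 41. No state change.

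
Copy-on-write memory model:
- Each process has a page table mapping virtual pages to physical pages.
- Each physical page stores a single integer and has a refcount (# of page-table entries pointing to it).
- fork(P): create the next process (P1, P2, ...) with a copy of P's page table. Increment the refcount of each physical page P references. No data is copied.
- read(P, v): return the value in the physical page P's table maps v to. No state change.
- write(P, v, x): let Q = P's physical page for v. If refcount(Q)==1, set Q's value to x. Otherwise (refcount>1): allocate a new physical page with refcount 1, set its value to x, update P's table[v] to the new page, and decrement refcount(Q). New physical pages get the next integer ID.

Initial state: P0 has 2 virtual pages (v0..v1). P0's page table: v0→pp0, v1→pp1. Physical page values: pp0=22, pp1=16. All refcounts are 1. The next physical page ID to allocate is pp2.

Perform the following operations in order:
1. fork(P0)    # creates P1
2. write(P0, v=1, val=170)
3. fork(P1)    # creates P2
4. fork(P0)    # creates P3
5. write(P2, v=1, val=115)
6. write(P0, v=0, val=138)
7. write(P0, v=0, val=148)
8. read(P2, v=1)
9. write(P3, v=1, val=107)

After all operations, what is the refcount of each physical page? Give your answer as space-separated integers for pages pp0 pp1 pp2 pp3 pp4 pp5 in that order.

Answer: 3 1 1 1 1 1

Derivation:
Op 1: fork(P0) -> P1. 2 ppages; refcounts: pp0:2 pp1:2
Op 2: write(P0, v1, 170). refcount(pp1)=2>1 -> COPY to pp2. 3 ppages; refcounts: pp0:2 pp1:1 pp2:1
Op 3: fork(P1) -> P2. 3 ppages; refcounts: pp0:3 pp1:2 pp2:1
Op 4: fork(P0) -> P3. 3 ppages; refcounts: pp0:4 pp1:2 pp2:2
Op 5: write(P2, v1, 115). refcount(pp1)=2>1 -> COPY to pp3. 4 ppages; refcounts: pp0:4 pp1:1 pp2:2 pp3:1
Op 6: write(P0, v0, 138). refcount(pp0)=4>1 -> COPY to pp4. 5 ppages; refcounts: pp0:3 pp1:1 pp2:2 pp3:1 pp4:1
Op 7: write(P0, v0, 148). refcount(pp4)=1 -> write in place. 5 ppages; refcounts: pp0:3 pp1:1 pp2:2 pp3:1 pp4:1
Op 8: read(P2, v1) -> 115. No state change.
Op 9: write(P3, v1, 107). refcount(pp2)=2>1 -> COPY to pp5. 6 ppages; refcounts: pp0:3 pp1:1 pp2:1 pp3:1 pp4:1 pp5:1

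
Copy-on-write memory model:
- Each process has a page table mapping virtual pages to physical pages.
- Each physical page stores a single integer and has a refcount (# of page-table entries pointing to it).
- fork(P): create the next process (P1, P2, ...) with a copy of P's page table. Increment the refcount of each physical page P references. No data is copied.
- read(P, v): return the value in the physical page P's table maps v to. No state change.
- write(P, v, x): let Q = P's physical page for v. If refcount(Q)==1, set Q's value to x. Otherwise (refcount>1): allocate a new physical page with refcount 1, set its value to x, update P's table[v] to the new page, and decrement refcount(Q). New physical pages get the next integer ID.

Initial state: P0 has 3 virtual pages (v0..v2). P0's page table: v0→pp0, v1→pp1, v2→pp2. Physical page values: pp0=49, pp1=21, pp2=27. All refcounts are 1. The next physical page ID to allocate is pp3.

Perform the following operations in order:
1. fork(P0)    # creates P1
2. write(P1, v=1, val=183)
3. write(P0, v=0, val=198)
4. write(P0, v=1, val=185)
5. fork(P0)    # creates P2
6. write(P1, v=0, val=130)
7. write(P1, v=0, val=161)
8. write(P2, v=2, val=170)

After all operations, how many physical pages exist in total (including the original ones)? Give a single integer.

Op 1: fork(P0) -> P1. 3 ppages; refcounts: pp0:2 pp1:2 pp2:2
Op 2: write(P1, v1, 183). refcount(pp1)=2>1 -> COPY to pp3. 4 ppages; refcounts: pp0:2 pp1:1 pp2:2 pp3:1
Op 3: write(P0, v0, 198). refcount(pp0)=2>1 -> COPY to pp4. 5 ppages; refcounts: pp0:1 pp1:1 pp2:2 pp3:1 pp4:1
Op 4: write(P0, v1, 185). refcount(pp1)=1 -> write in place. 5 ppages; refcounts: pp0:1 pp1:1 pp2:2 pp3:1 pp4:1
Op 5: fork(P0) -> P2. 5 ppages; refcounts: pp0:1 pp1:2 pp2:3 pp3:1 pp4:2
Op 6: write(P1, v0, 130). refcount(pp0)=1 -> write in place. 5 ppages; refcounts: pp0:1 pp1:2 pp2:3 pp3:1 pp4:2
Op 7: write(P1, v0, 161). refcount(pp0)=1 -> write in place. 5 ppages; refcounts: pp0:1 pp1:2 pp2:3 pp3:1 pp4:2
Op 8: write(P2, v2, 170). refcount(pp2)=3>1 -> COPY to pp5. 6 ppages; refcounts: pp0:1 pp1:2 pp2:2 pp3:1 pp4:2 pp5:1

Answer: 6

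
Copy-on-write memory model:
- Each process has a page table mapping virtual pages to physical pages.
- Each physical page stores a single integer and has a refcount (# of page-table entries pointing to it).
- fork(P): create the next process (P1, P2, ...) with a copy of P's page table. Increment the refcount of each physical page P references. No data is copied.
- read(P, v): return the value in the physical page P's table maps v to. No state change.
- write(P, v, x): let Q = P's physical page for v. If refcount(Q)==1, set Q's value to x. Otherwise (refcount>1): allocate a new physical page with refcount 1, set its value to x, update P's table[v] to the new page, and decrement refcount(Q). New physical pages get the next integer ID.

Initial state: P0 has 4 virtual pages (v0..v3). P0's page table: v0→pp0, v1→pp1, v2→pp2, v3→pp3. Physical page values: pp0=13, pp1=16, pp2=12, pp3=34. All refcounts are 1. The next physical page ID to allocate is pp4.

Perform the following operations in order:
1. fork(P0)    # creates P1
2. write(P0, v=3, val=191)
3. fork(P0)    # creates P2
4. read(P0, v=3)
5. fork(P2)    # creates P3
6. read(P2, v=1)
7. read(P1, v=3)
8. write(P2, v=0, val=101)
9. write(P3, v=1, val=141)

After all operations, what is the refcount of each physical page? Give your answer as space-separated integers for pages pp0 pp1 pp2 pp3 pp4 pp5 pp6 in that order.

Answer: 3 3 4 1 3 1 1

Derivation:
Op 1: fork(P0) -> P1. 4 ppages; refcounts: pp0:2 pp1:2 pp2:2 pp3:2
Op 2: write(P0, v3, 191). refcount(pp3)=2>1 -> COPY to pp4. 5 ppages; refcounts: pp0:2 pp1:2 pp2:2 pp3:1 pp4:1
Op 3: fork(P0) -> P2. 5 ppages; refcounts: pp0:3 pp1:3 pp2:3 pp3:1 pp4:2
Op 4: read(P0, v3) -> 191. No state change.
Op 5: fork(P2) -> P3. 5 ppages; refcounts: pp0:4 pp1:4 pp2:4 pp3:1 pp4:3
Op 6: read(P2, v1) -> 16. No state change.
Op 7: read(P1, v3) -> 34. No state change.
Op 8: write(P2, v0, 101). refcount(pp0)=4>1 -> COPY to pp5. 6 ppages; refcounts: pp0:3 pp1:4 pp2:4 pp3:1 pp4:3 pp5:1
Op 9: write(P3, v1, 141). refcount(pp1)=4>1 -> COPY to pp6. 7 ppages; refcounts: pp0:3 pp1:3 pp2:4 pp3:1 pp4:3 pp5:1 pp6:1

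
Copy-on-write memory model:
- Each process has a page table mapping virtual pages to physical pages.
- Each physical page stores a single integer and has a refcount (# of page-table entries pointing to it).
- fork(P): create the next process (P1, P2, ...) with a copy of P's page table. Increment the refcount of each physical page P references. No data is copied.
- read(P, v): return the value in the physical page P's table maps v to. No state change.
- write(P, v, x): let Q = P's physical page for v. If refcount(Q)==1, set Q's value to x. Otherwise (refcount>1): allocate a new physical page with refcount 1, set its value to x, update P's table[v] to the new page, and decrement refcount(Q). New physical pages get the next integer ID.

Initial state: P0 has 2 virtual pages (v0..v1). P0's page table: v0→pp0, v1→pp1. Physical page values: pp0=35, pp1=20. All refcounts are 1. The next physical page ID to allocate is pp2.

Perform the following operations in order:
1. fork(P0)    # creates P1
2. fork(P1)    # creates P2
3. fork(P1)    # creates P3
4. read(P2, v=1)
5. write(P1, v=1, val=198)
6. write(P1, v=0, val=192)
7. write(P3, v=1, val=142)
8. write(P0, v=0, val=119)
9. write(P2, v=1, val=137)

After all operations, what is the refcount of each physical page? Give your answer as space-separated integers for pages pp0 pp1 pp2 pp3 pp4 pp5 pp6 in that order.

Answer: 2 1 1 1 1 1 1

Derivation:
Op 1: fork(P0) -> P1. 2 ppages; refcounts: pp0:2 pp1:2
Op 2: fork(P1) -> P2. 2 ppages; refcounts: pp0:3 pp1:3
Op 3: fork(P1) -> P3. 2 ppages; refcounts: pp0:4 pp1:4
Op 4: read(P2, v1) -> 20. No state change.
Op 5: write(P1, v1, 198). refcount(pp1)=4>1 -> COPY to pp2. 3 ppages; refcounts: pp0:4 pp1:3 pp2:1
Op 6: write(P1, v0, 192). refcount(pp0)=4>1 -> COPY to pp3. 4 ppages; refcounts: pp0:3 pp1:3 pp2:1 pp3:1
Op 7: write(P3, v1, 142). refcount(pp1)=3>1 -> COPY to pp4. 5 ppages; refcounts: pp0:3 pp1:2 pp2:1 pp3:1 pp4:1
Op 8: write(P0, v0, 119). refcount(pp0)=3>1 -> COPY to pp5. 6 ppages; refcounts: pp0:2 pp1:2 pp2:1 pp3:1 pp4:1 pp5:1
Op 9: write(P2, v1, 137). refcount(pp1)=2>1 -> COPY to pp6. 7 ppages; refcounts: pp0:2 pp1:1 pp2:1 pp3:1 pp4:1 pp5:1 pp6:1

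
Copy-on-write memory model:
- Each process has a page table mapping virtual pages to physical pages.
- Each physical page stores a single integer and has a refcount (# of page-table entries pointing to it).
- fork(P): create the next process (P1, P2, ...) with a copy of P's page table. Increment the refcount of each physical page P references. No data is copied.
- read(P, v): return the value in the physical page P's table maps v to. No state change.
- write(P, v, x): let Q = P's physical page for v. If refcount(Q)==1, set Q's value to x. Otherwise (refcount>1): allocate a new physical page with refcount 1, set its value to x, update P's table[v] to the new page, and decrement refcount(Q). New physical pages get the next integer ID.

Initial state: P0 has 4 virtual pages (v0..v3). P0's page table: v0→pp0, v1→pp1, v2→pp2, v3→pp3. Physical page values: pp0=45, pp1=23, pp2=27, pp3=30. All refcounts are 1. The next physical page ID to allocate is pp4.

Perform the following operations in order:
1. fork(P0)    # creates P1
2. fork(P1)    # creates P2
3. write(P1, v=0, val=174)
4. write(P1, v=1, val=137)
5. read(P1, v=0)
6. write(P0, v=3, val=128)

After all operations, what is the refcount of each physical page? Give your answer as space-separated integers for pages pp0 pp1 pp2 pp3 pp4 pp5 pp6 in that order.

Op 1: fork(P0) -> P1. 4 ppages; refcounts: pp0:2 pp1:2 pp2:2 pp3:2
Op 2: fork(P1) -> P2. 4 ppages; refcounts: pp0:3 pp1:3 pp2:3 pp3:3
Op 3: write(P1, v0, 174). refcount(pp0)=3>1 -> COPY to pp4. 5 ppages; refcounts: pp0:2 pp1:3 pp2:3 pp3:3 pp4:1
Op 4: write(P1, v1, 137). refcount(pp1)=3>1 -> COPY to pp5. 6 ppages; refcounts: pp0:2 pp1:2 pp2:3 pp3:3 pp4:1 pp5:1
Op 5: read(P1, v0) -> 174. No state change.
Op 6: write(P0, v3, 128). refcount(pp3)=3>1 -> COPY to pp6. 7 ppages; refcounts: pp0:2 pp1:2 pp2:3 pp3:2 pp4:1 pp5:1 pp6:1

Answer: 2 2 3 2 1 1 1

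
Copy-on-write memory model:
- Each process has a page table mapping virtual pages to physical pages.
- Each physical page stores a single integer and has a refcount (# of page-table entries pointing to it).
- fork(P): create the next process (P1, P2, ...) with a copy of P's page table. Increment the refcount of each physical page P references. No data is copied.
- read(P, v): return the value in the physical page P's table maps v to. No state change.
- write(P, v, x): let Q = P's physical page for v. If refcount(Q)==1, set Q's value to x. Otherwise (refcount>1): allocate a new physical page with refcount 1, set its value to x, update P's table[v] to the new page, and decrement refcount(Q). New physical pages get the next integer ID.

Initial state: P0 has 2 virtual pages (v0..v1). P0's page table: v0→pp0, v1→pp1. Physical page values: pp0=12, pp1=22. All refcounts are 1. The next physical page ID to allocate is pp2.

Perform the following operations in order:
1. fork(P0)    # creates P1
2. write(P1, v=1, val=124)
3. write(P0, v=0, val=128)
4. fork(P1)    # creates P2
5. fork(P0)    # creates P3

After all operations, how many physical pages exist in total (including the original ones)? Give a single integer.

Answer: 4

Derivation:
Op 1: fork(P0) -> P1. 2 ppages; refcounts: pp0:2 pp1:2
Op 2: write(P1, v1, 124). refcount(pp1)=2>1 -> COPY to pp2. 3 ppages; refcounts: pp0:2 pp1:1 pp2:1
Op 3: write(P0, v0, 128). refcount(pp0)=2>1 -> COPY to pp3. 4 ppages; refcounts: pp0:1 pp1:1 pp2:1 pp3:1
Op 4: fork(P1) -> P2. 4 ppages; refcounts: pp0:2 pp1:1 pp2:2 pp3:1
Op 5: fork(P0) -> P3. 4 ppages; refcounts: pp0:2 pp1:2 pp2:2 pp3:2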